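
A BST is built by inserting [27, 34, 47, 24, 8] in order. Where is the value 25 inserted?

Starting tree (level order): [27, 24, 34, 8, None, None, 47]
Insertion path: 27 -> 24
Result: insert 25 as right child of 24
Final tree (level order): [27, 24, 34, 8, 25, None, 47]


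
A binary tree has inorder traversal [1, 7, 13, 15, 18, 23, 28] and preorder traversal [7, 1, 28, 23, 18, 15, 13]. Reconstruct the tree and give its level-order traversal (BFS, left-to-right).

Inorder:  [1, 7, 13, 15, 18, 23, 28]
Preorder: [7, 1, 28, 23, 18, 15, 13]
Algorithm: preorder visits root first, so consume preorder in order;
for each root, split the current inorder slice at that value into
left-subtree inorder and right-subtree inorder, then recurse.
Recursive splits:
  root=7; inorder splits into left=[1], right=[13, 15, 18, 23, 28]
  root=1; inorder splits into left=[], right=[]
  root=28; inorder splits into left=[13, 15, 18, 23], right=[]
  root=23; inorder splits into left=[13, 15, 18], right=[]
  root=18; inorder splits into left=[13, 15], right=[]
  root=15; inorder splits into left=[13], right=[]
  root=13; inorder splits into left=[], right=[]
Reconstructed level-order: [7, 1, 28, 23, 18, 15, 13]


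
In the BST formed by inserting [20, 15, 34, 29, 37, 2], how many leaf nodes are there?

Tree built from: [20, 15, 34, 29, 37, 2]
Tree (level-order array): [20, 15, 34, 2, None, 29, 37]
Rule: A leaf has 0 children.
Per-node child counts:
  node 20: 2 child(ren)
  node 15: 1 child(ren)
  node 2: 0 child(ren)
  node 34: 2 child(ren)
  node 29: 0 child(ren)
  node 37: 0 child(ren)
Matching nodes: [2, 29, 37]
Count of leaf nodes: 3


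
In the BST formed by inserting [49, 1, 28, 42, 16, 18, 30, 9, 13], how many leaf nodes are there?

Tree built from: [49, 1, 28, 42, 16, 18, 30, 9, 13]
Tree (level-order array): [49, 1, None, None, 28, 16, 42, 9, 18, 30, None, None, 13]
Rule: A leaf has 0 children.
Per-node child counts:
  node 49: 1 child(ren)
  node 1: 1 child(ren)
  node 28: 2 child(ren)
  node 16: 2 child(ren)
  node 9: 1 child(ren)
  node 13: 0 child(ren)
  node 18: 0 child(ren)
  node 42: 1 child(ren)
  node 30: 0 child(ren)
Matching nodes: [13, 18, 30]
Count of leaf nodes: 3


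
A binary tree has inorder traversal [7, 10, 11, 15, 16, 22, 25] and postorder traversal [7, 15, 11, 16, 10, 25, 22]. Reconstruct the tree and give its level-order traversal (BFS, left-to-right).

Inorder:   [7, 10, 11, 15, 16, 22, 25]
Postorder: [7, 15, 11, 16, 10, 25, 22]
Algorithm: postorder visits root last, so walk postorder right-to-left;
each value is the root of the current inorder slice — split it at that
value, recurse on the right subtree first, then the left.
Recursive splits:
  root=22; inorder splits into left=[7, 10, 11, 15, 16], right=[25]
  root=25; inorder splits into left=[], right=[]
  root=10; inorder splits into left=[7], right=[11, 15, 16]
  root=16; inorder splits into left=[11, 15], right=[]
  root=11; inorder splits into left=[], right=[15]
  root=15; inorder splits into left=[], right=[]
  root=7; inorder splits into left=[], right=[]
Reconstructed level-order: [22, 10, 25, 7, 16, 11, 15]


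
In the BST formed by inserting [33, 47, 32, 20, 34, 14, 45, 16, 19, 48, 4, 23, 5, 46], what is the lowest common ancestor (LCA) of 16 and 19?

Tree insertion order: [33, 47, 32, 20, 34, 14, 45, 16, 19, 48, 4, 23, 5, 46]
Tree (level-order array): [33, 32, 47, 20, None, 34, 48, 14, 23, None, 45, None, None, 4, 16, None, None, None, 46, None, 5, None, 19]
In a BST, the LCA of p=16, q=19 is the first node v on the
root-to-leaf path with p <= v <= q (go left if both < v, right if both > v).
Walk from root:
  at 33: both 16 and 19 < 33, go left
  at 32: both 16 and 19 < 32, go left
  at 20: both 16 and 19 < 20, go left
  at 14: both 16 and 19 > 14, go right
  at 16: 16 <= 16 <= 19, this is the LCA
LCA = 16


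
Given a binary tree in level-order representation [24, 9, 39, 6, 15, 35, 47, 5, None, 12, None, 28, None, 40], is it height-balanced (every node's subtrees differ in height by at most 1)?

Tree (level-order array): [24, 9, 39, 6, 15, 35, 47, 5, None, 12, None, 28, None, 40]
Definition: a tree is height-balanced if, at every node, |h(left) - h(right)| <= 1 (empty subtree has height -1).
Bottom-up per-node check:
  node 5: h_left=-1, h_right=-1, diff=0 [OK], height=0
  node 6: h_left=0, h_right=-1, diff=1 [OK], height=1
  node 12: h_left=-1, h_right=-1, diff=0 [OK], height=0
  node 15: h_left=0, h_right=-1, diff=1 [OK], height=1
  node 9: h_left=1, h_right=1, diff=0 [OK], height=2
  node 28: h_left=-1, h_right=-1, diff=0 [OK], height=0
  node 35: h_left=0, h_right=-1, diff=1 [OK], height=1
  node 40: h_left=-1, h_right=-1, diff=0 [OK], height=0
  node 47: h_left=0, h_right=-1, diff=1 [OK], height=1
  node 39: h_left=1, h_right=1, diff=0 [OK], height=2
  node 24: h_left=2, h_right=2, diff=0 [OK], height=3
All nodes satisfy the balance condition.
Result: Balanced


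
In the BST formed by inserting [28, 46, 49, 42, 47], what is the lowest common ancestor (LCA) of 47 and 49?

Tree insertion order: [28, 46, 49, 42, 47]
Tree (level-order array): [28, None, 46, 42, 49, None, None, 47]
In a BST, the LCA of p=47, q=49 is the first node v on the
root-to-leaf path with p <= v <= q (go left if both < v, right if both > v).
Walk from root:
  at 28: both 47 and 49 > 28, go right
  at 46: both 47 and 49 > 46, go right
  at 49: 47 <= 49 <= 49, this is the LCA
LCA = 49


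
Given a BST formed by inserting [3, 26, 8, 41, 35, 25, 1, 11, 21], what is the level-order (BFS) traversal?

Tree insertion order: [3, 26, 8, 41, 35, 25, 1, 11, 21]
Tree (level-order array): [3, 1, 26, None, None, 8, 41, None, 25, 35, None, 11, None, None, None, None, 21]
BFS from the root, enqueuing left then right child of each popped node:
  queue [3] -> pop 3, enqueue [1, 26], visited so far: [3]
  queue [1, 26] -> pop 1, enqueue [none], visited so far: [3, 1]
  queue [26] -> pop 26, enqueue [8, 41], visited so far: [3, 1, 26]
  queue [8, 41] -> pop 8, enqueue [25], visited so far: [3, 1, 26, 8]
  queue [41, 25] -> pop 41, enqueue [35], visited so far: [3, 1, 26, 8, 41]
  queue [25, 35] -> pop 25, enqueue [11], visited so far: [3, 1, 26, 8, 41, 25]
  queue [35, 11] -> pop 35, enqueue [none], visited so far: [3, 1, 26, 8, 41, 25, 35]
  queue [11] -> pop 11, enqueue [21], visited so far: [3, 1, 26, 8, 41, 25, 35, 11]
  queue [21] -> pop 21, enqueue [none], visited so far: [3, 1, 26, 8, 41, 25, 35, 11, 21]
Result: [3, 1, 26, 8, 41, 25, 35, 11, 21]


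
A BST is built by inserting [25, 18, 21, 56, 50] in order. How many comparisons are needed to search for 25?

Search path for 25: 25
Found: True
Comparisons: 1


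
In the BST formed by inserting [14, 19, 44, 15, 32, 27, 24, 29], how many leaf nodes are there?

Tree built from: [14, 19, 44, 15, 32, 27, 24, 29]
Tree (level-order array): [14, None, 19, 15, 44, None, None, 32, None, 27, None, 24, 29]
Rule: A leaf has 0 children.
Per-node child counts:
  node 14: 1 child(ren)
  node 19: 2 child(ren)
  node 15: 0 child(ren)
  node 44: 1 child(ren)
  node 32: 1 child(ren)
  node 27: 2 child(ren)
  node 24: 0 child(ren)
  node 29: 0 child(ren)
Matching nodes: [15, 24, 29]
Count of leaf nodes: 3


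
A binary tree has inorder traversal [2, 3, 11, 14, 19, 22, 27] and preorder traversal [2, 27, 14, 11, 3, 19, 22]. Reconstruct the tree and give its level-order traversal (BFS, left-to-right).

Inorder:  [2, 3, 11, 14, 19, 22, 27]
Preorder: [2, 27, 14, 11, 3, 19, 22]
Algorithm: preorder visits root first, so consume preorder in order;
for each root, split the current inorder slice at that value into
left-subtree inorder and right-subtree inorder, then recurse.
Recursive splits:
  root=2; inorder splits into left=[], right=[3, 11, 14, 19, 22, 27]
  root=27; inorder splits into left=[3, 11, 14, 19, 22], right=[]
  root=14; inorder splits into left=[3, 11], right=[19, 22]
  root=11; inorder splits into left=[3], right=[]
  root=3; inorder splits into left=[], right=[]
  root=19; inorder splits into left=[], right=[22]
  root=22; inorder splits into left=[], right=[]
Reconstructed level-order: [2, 27, 14, 11, 19, 3, 22]


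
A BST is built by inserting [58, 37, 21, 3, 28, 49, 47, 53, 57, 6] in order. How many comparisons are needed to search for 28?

Search path for 28: 58 -> 37 -> 21 -> 28
Found: True
Comparisons: 4


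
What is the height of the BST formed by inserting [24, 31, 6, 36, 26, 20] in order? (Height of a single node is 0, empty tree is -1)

Insertion order: [24, 31, 6, 36, 26, 20]
Tree (level-order array): [24, 6, 31, None, 20, 26, 36]
Compute height bottom-up (empty subtree = -1):
  height(20) = 1 + max(-1, -1) = 0
  height(6) = 1 + max(-1, 0) = 1
  height(26) = 1 + max(-1, -1) = 0
  height(36) = 1 + max(-1, -1) = 0
  height(31) = 1 + max(0, 0) = 1
  height(24) = 1 + max(1, 1) = 2
Height = 2


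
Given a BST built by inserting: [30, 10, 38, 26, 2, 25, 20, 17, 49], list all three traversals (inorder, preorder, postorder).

Tree insertion order: [30, 10, 38, 26, 2, 25, 20, 17, 49]
Tree (level-order array): [30, 10, 38, 2, 26, None, 49, None, None, 25, None, None, None, 20, None, 17]
Inorder (L, root, R): [2, 10, 17, 20, 25, 26, 30, 38, 49]
Preorder (root, L, R): [30, 10, 2, 26, 25, 20, 17, 38, 49]
Postorder (L, R, root): [2, 17, 20, 25, 26, 10, 49, 38, 30]


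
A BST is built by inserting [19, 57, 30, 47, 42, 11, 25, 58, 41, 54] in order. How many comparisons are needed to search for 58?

Search path for 58: 19 -> 57 -> 58
Found: True
Comparisons: 3


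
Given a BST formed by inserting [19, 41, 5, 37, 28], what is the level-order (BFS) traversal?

Tree insertion order: [19, 41, 5, 37, 28]
Tree (level-order array): [19, 5, 41, None, None, 37, None, 28]
BFS from the root, enqueuing left then right child of each popped node:
  queue [19] -> pop 19, enqueue [5, 41], visited so far: [19]
  queue [5, 41] -> pop 5, enqueue [none], visited so far: [19, 5]
  queue [41] -> pop 41, enqueue [37], visited so far: [19, 5, 41]
  queue [37] -> pop 37, enqueue [28], visited so far: [19, 5, 41, 37]
  queue [28] -> pop 28, enqueue [none], visited so far: [19, 5, 41, 37, 28]
Result: [19, 5, 41, 37, 28]


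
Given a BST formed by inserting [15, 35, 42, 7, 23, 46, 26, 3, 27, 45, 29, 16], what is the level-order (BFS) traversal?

Tree insertion order: [15, 35, 42, 7, 23, 46, 26, 3, 27, 45, 29, 16]
Tree (level-order array): [15, 7, 35, 3, None, 23, 42, None, None, 16, 26, None, 46, None, None, None, 27, 45, None, None, 29]
BFS from the root, enqueuing left then right child of each popped node:
  queue [15] -> pop 15, enqueue [7, 35], visited so far: [15]
  queue [7, 35] -> pop 7, enqueue [3], visited so far: [15, 7]
  queue [35, 3] -> pop 35, enqueue [23, 42], visited so far: [15, 7, 35]
  queue [3, 23, 42] -> pop 3, enqueue [none], visited so far: [15, 7, 35, 3]
  queue [23, 42] -> pop 23, enqueue [16, 26], visited so far: [15, 7, 35, 3, 23]
  queue [42, 16, 26] -> pop 42, enqueue [46], visited so far: [15, 7, 35, 3, 23, 42]
  queue [16, 26, 46] -> pop 16, enqueue [none], visited so far: [15, 7, 35, 3, 23, 42, 16]
  queue [26, 46] -> pop 26, enqueue [27], visited so far: [15, 7, 35, 3, 23, 42, 16, 26]
  queue [46, 27] -> pop 46, enqueue [45], visited so far: [15, 7, 35, 3, 23, 42, 16, 26, 46]
  queue [27, 45] -> pop 27, enqueue [29], visited so far: [15, 7, 35, 3, 23, 42, 16, 26, 46, 27]
  queue [45, 29] -> pop 45, enqueue [none], visited so far: [15, 7, 35, 3, 23, 42, 16, 26, 46, 27, 45]
  queue [29] -> pop 29, enqueue [none], visited so far: [15, 7, 35, 3, 23, 42, 16, 26, 46, 27, 45, 29]
Result: [15, 7, 35, 3, 23, 42, 16, 26, 46, 27, 45, 29]


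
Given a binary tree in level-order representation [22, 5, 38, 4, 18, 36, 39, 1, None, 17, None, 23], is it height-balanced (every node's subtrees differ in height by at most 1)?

Tree (level-order array): [22, 5, 38, 4, 18, 36, 39, 1, None, 17, None, 23]
Definition: a tree is height-balanced if, at every node, |h(left) - h(right)| <= 1 (empty subtree has height -1).
Bottom-up per-node check:
  node 1: h_left=-1, h_right=-1, diff=0 [OK], height=0
  node 4: h_left=0, h_right=-1, diff=1 [OK], height=1
  node 17: h_left=-1, h_right=-1, diff=0 [OK], height=0
  node 18: h_left=0, h_right=-1, diff=1 [OK], height=1
  node 5: h_left=1, h_right=1, diff=0 [OK], height=2
  node 23: h_left=-1, h_right=-1, diff=0 [OK], height=0
  node 36: h_left=0, h_right=-1, diff=1 [OK], height=1
  node 39: h_left=-1, h_right=-1, diff=0 [OK], height=0
  node 38: h_left=1, h_right=0, diff=1 [OK], height=2
  node 22: h_left=2, h_right=2, diff=0 [OK], height=3
All nodes satisfy the balance condition.
Result: Balanced


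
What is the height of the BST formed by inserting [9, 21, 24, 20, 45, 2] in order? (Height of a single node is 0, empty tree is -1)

Insertion order: [9, 21, 24, 20, 45, 2]
Tree (level-order array): [9, 2, 21, None, None, 20, 24, None, None, None, 45]
Compute height bottom-up (empty subtree = -1):
  height(2) = 1 + max(-1, -1) = 0
  height(20) = 1 + max(-1, -1) = 0
  height(45) = 1 + max(-1, -1) = 0
  height(24) = 1 + max(-1, 0) = 1
  height(21) = 1 + max(0, 1) = 2
  height(9) = 1 + max(0, 2) = 3
Height = 3


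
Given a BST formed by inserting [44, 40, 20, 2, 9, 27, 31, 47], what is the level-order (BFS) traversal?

Tree insertion order: [44, 40, 20, 2, 9, 27, 31, 47]
Tree (level-order array): [44, 40, 47, 20, None, None, None, 2, 27, None, 9, None, 31]
BFS from the root, enqueuing left then right child of each popped node:
  queue [44] -> pop 44, enqueue [40, 47], visited so far: [44]
  queue [40, 47] -> pop 40, enqueue [20], visited so far: [44, 40]
  queue [47, 20] -> pop 47, enqueue [none], visited so far: [44, 40, 47]
  queue [20] -> pop 20, enqueue [2, 27], visited so far: [44, 40, 47, 20]
  queue [2, 27] -> pop 2, enqueue [9], visited so far: [44, 40, 47, 20, 2]
  queue [27, 9] -> pop 27, enqueue [31], visited so far: [44, 40, 47, 20, 2, 27]
  queue [9, 31] -> pop 9, enqueue [none], visited so far: [44, 40, 47, 20, 2, 27, 9]
  queue [31] -> pop 31, enqueue [none], visited so far: [44, 40, 47, 20, 2, 27, 9, 31]
Result: [44, 40, 47, 20, 2, 27, 9, 31]


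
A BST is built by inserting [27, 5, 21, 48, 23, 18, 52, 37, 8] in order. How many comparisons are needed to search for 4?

Search path for 4: 27 -> 5
Found: False
Comparisons: 2


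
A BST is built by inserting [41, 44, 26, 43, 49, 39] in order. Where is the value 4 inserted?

Starting tree (level order): [41, 26, 44, None, 39, 43, 49]
Insertion path: 41 -> 26
Result: insert 4 as left child of 26
Final tree (level order): [41, 26, 44, 4, 39, 43, 49]


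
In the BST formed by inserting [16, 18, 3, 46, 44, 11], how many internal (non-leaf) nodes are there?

Tree built from: [16, 18, 3, 46, 44, 11]
Tree (level-order array): [16, 3, 18, None, 11, None, 46, None, None, 44]
Rule: An internal node has at least one child.
Per-node child counts:
  node 16: 2 child(ren)
  node 3: 1 child(ren)
  node 11: 0 child(ren)
  node 18: 1 child(ren)
  node 46: 1 child(ren)
  node 44: 0 child(ren)
Matching nodes: [16, 3, 18, 46]
Count of internal (non-leaf) nodes: 4


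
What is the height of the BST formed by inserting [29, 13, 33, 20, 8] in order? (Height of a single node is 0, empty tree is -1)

Insertion order: [29, 13, 33, 20, 8]
Tree (level-order array): [29, 13, 33, 8, 20]
Compute height bottom-up (empty subtree = -1):
  height(8) = 1 + max(-1, -1) = 0
  height(20) = 1 + max(-1, -1) = 0
  height(13) = 1 + max(0, 0) = 1
  height(33) = 1 + max(-1, -1) = 0
  height(29) = 1 + max(1, 0) = 2
Height = 2


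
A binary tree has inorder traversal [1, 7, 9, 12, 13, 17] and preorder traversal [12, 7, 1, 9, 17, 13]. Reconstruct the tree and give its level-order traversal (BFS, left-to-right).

Inorder:  [1, 7, 9, 12, 13, 17]
Preorder: [12, 7, 1, 9, 17, 13]
Algorithm: preorder visits root first, so consume preorder in order;
for each root, split the current inorder slice at that value into
left-subtree inorder and right-subtree inorder, then recurse.
Recursive splits:
  root=12; inorder splits into left=[1, 7, 9], right=[13, 17]
  root=7; inorder splits into left=[1], right=[9]
  root=1; inorder splits into left=[], right=[]
  root=9; inorder splits into left=[], right=[]
  root=17; inorder splits into left=[13], right=[]
  root=13; inorder splits into left=[], right=[]
Reconstructed level-order: [12, 7, 17, 1, 9, 13]


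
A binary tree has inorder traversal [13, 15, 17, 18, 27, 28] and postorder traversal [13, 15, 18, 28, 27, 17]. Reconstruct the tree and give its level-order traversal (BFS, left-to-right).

Inorder:   [13, 15, 17, 18, 27, 28]
Postorder: [13, 15, 18, 28, 27, 17]
Algorithm: postorder visits root last, so walk postorder right-to-left;
each value is the root of the current inorder slice — split it at that
value, recurse on the right subtree first, then the left.
Recursive splits:
  root=17; inorder splits into left=[13, 15], right=[18, 27, 28]
  root=27; inorder splits into left=[18], right=[28]
  root=28; inorder splits into left=[], right=[]
  root=18; inorder splits into left=[], right=[]
  root=15; inorder splits into left=[13], right=[]
  root=13; inorder splits into left=[], right=[]
Reconstructed level-order: [17, 15, 27, 13, 18, 28]


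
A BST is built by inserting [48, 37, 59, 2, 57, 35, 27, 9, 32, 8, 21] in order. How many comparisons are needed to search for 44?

Search path for 44: 48 -> 37
Found: False
Comparisons: 2


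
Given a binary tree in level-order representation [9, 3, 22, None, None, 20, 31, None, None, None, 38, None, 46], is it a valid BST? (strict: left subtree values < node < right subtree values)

Level-order array: [9, 3, 22, None, None, 20, 31, None, None, None, 38, None, 46]
Validate using subtree bounds (lo, hi): at each node, require lo < value < hi,
then recurse left with hi=value and right with lo=value.
Preorder trace (stopping at first violation):
  at node 9 with bounds (-inf, +inf): OK
  at node 3 with bounds (-inf, 9): OK
  at node 22 with bounds (9, +inf): OK
  at node 20 with bounds (9, 22): OK
  at node 31 with bounds (22, +inf): OK
  at node 38 with bounds (31, +inf): OK
  at node 46 with bounds (38, +inf): OK
No violation found at any node.
Result: Valid BST


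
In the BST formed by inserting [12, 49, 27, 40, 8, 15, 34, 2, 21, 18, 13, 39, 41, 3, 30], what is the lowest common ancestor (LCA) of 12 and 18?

Tree insertion order: [12, 49, 27, 40, 8, 15, 34, 2, 21, 18, 13, 39, 41, 3, 30]
Tree (level-order array): [12, 8, 49, 2, None, 27, None, None, 3, 15, 40, None, None, 13, 21, 34, 41, None, None, 18, None, 30, 39]
In a BST, the LCA of p=12, q=18 is the first node v on the
root-to-leaf path with p <= v <= q (go left if both < v, right if both > v).
Walk from root:
  at 12: 12 <= 12 <= 18, this is the LCA
LCA = 12


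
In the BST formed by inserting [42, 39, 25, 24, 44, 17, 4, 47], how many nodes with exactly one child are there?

Tree built from: [42, 39, 25, 24, 44, 17, 4, 47]
Tree (level-order array): [42, 39, 44, 25, None, None, 47, 24, None, None, None, 17, None, 4]
Rule: These are nodes with exactly 1 non-null child.
Per-node child counts:
  node 42: 2 child(ren)
  node 39: 1 child(ren)
  node 25: 1 child(ren)
  node 24: 1 child(ren)
  node 17: 1 child(ren)
  node 4: 0 child(ren)
  node 44: 1 child(ren)
  node 47: 0 child(ren)
Matching nodes: [39, 25, 24, 17, 44]
Count of nodes with exactly one child: 5


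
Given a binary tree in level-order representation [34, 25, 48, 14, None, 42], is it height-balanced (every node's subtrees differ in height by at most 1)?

Tree (level-order array): [34, 25, 48, 14, None, 42]
Definition: a tree is height-balanced if, at every node, |h(left) - h(right)| <= 1 (empty subtree has height -1).
Bottom-up per-node check:
  node 14: h_left=-1, h_right=-1, diff=0 [OK], height=0
  node 25: h_left=0, h_right=-1, diff=1 [OK], height=1
  node 42: h_left=-1, h_right=-1, diff=0 [OK], height=0
  node 48: h_left=0, h_right=-1, diff=1 [OK], height=1
  node 34: h_left=1, h_right=1, diff=0 [OK], height=2
All nodes satisfy the balance condition.
Result: Balanced


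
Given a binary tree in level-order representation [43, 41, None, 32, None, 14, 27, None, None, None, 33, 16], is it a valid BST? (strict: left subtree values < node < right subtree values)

Level-order array: [43, 41, None, 32, None, 14, 27, None, None, None, 33, 16]
Validate using subtree bounds (lo, hi): at each node, require lo < value < hi,
then recurse left with hi=value and right with lo=value.
Preorder trace (stopping at first violation):
  at node 43 with bounds (-inf, +inf): OK
  at node 41 with bounds (-inf, 43): OK
  at node 32 with bounds (-inf, 41): OK
  at node 14 with bounds (-inf, 32): OK
  at node 27 with bounds (32, 41): VIOLATION
Node 27 violates its bound: not (32 < 27 < 41).
Result: Not a valid BST


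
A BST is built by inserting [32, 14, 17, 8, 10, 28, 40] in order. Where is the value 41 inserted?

Starting tree (level order): [32, 14, 40, 8, 17, None, None, None, 10, None, 28]
Insertion path: 32 -> 40
Result: insert 41 as right child of 40
Final tree (level order): [32, 14, 40, 8, 17, None, 41, None, 10, None, 28]


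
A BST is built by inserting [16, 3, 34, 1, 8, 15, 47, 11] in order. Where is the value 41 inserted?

Starting tree (level order): [16, 3, 34, 1, 8, None, 47, None, None, None, 15, None, None, 11]
Insertion path: 16 -> 34 -> 47
Result: insert 41 as left child of 47
Final tree (level order): [16, 3, 34, 1, 8, None, 47, None, None, None, 15, 41, None, 11]


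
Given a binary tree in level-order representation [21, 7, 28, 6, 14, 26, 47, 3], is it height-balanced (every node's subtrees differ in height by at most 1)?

Tree (level-order array): [21, 7, 28, 6, 14, 26, 47, 3]
Definition: a tree is height-balanced if, at every node, |h(left) - h(right)| <= 1 (empty subtree has height -1).
Bottom-up per-node check:
  node 3: h_left=-1, h_right=-1, diff=0 [OK], height=0
  node 6: h_left=0, h_right=-1, diff=1 [OK], height=1
  node 14: h_left=-1, h_right=-1, diff=0 [OK], height=0
  node 7: h_left=1, h_right=0, diff=1 [OK], height=2
  node 26: h_left=-1, h_right=-1, diff=0 [OK], height=0
  node 47: h_left=-1, h_right=-1, diff=0 [OK], height=0
  node 28: h_left=0, h_right=0, diff=0 [OK], height=1
  node 21: h_left=2, h_right=1, diff=1 [OK], height=3
All nodes satisfy the balance condition.
Result: Balanced


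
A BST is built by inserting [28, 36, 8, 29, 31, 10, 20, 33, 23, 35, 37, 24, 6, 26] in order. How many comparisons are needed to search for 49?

Search path for 49: 28 -> 36 -> 37
Found: False
Comparisons: 3


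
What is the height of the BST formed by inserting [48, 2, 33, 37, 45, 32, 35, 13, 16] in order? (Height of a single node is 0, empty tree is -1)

Insertion order: [48, 2, 33, 37, 45, 32, 35, 13, 16]
Tree (level-order array): [48, 2, None, None, 33, 32, 37, 13, None, 35, 45, None, 16]
Compute height bottom-up (empty subtree = -1):
  height(16) = 1 + max(-1, -1) = 0
  height(13) = 1 + max(-1, 0) = 1
  height(32) = 1 + max(1, -1) = 2
  height(35) = 1 + max(-1, -1) = 0
  height(45) = 1 + max(-1, -1) = 0
  height(37) = 1 + max(0, 0) = 1
  height(33) = 1 + max(2, 1) = 3
  height(2) = 1 + max(-1, 3) = 4
  height(48) = 1 + max(4, -1) = 5
Height = 5


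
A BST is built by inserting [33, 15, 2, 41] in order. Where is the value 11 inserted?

Starting tree (level order): [33, 15, 41, 2]
Insertion path: 33 -> 15 -> 2
Result: insert 11 as right child of 2
Final tree (level order): [33, 15, 41, 2, None, None, None, None, 11]


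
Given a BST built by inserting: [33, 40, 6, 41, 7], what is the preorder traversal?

Tree insertion order: [33, 40, 6, 41, 7]
Tree (level-order array): [33, 6, 40, None, 7, None, 41]
Preorder traversal: [33, 6, 7, 40, 41]


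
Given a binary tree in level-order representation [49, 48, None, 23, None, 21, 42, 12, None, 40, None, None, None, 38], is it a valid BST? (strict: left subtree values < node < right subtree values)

Level-order array: [49, 48, None, 23, None, 21, 42, 12, None, 40, None, None, None, 38]
Validate using subtree bounds (lo, hi): at each node, require lo < value < hi,
then recurse left with hi=value and right with lo=value.
Preorder trace (stopping at first violation):
  at node 49 with bounds (-inf, +inf): OK
  at node 48 with bounds (-inf, 49): OK
  at node 23 with bounds (-inf, 48): OK
  at node 21 with bounds (-inf, 23): OK
  at node 12 with bounds (-inf, 21): OK
  at node 42 with bounds (23, 48): OK
  at node 40 with bounds (23, 42): OK
  at node 38 with bounds (23, 40): OK
No violation found at any node.
Result: Valid BST


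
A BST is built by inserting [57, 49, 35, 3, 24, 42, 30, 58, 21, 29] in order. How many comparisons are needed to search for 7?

Search path for 7: 57 -> 49 -> 35 -> 3 -> 24 -> 21
Found: False
Comparisons: 6


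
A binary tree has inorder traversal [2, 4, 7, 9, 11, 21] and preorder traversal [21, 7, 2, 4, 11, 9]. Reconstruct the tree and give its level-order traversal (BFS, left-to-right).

Inorder:  [2, 4, 7, 9, 11, 21]
Preorder: [21, 7, 2, 4, 11, 9]
Algorithm: preorder visits root first, so consume preorder in order;
for each root, split the current inorder slice at that value into
left-subtree inorder and right-subtree inorder, then recurse.
Recursive splits:
  root=21; inorder splits into left=[2, 4, 7, 9, 11], right=[]
  root=7; inorder splits into left=[2, 4], right=[9, 11]
  root=2; inorder splits into left=[], right=[4]
  root=4; inorder splits into left=[], right=[]
  root=11; inorder splits into left=[9], right=[]
  root=9; inorder splits into left=[], right=[]
Reconstructed level-order: [21, 7, 2, 11, 4, 9]


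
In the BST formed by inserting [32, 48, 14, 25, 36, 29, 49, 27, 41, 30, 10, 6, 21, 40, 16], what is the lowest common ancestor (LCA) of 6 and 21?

Tree insertion order: [32, 48, 14, 25, 36, 29, 49, 27, 41, 30, 10, 6, 21, 40, 16]
Tree (level-order array): [32, 14, 48, 10, 25, 36, 49, 6, None, 21, 29, None, 41, None, None, None, None, 16, None, 27, 30, 40]
In a BST, the LCA of p=6, q=21 is the first node v on the
root-to-leaf path with p <= v <= q (go left if both < v, right if both > v).
Walk from root:
  at 32: both 6 and 21 < 32, go left
  at 14: 6 <= 14 <= 21, this is the LCA
LCA = 14


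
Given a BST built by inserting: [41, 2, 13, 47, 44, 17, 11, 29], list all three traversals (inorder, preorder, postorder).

Tree insertion order: [41, 2, 13, 47, 44, 17, 11, 29]
Tree (level-order array): [41, 2, 47, None, 13, 44, None, 11, 17, None, None, None, None, None, 29]
Inorder (L, root, R): [2, 11, 13, 17, 29, 41, 44, 47]
Preorder (root, L, R): [41, 2, 13, 11, 17, 29, 47, 44]
Postorder (L, R, root): [11, 29, 17, 13, 2, 44, 47, 41]


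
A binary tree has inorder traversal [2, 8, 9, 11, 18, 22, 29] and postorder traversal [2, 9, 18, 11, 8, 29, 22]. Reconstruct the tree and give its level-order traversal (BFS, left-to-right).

Inorder:   [2, 8, 9, 11, 18, 22, 29]
Postorder: [2, 9, 18, 11, 8, 29, 22]
Algorithm: postorder visits root last, so walk postorder right-to-left;
each value is the root of the current inorder slice — split it at that
value, recurse on the right subtree first, then the left.
Recursive splits:
  root=22; inorder splits into left=[2, 8, 9, 11, 18], right=[29]
  root=29; inorder splits into left=[], right=[]
  root=8; inorder splits into left=[2], right=[9, 11, 18]
  root=11; inorder splits into left=[9], right=[18]
  root=18; inorder splits into left=[], right=[]
  root=9; inorder splits into left=[], right=[]
  root=2; inorder splits into left=[], right=[]
Reconstructed level-order: [22, 8, 29, 2, 11, 9, 18]


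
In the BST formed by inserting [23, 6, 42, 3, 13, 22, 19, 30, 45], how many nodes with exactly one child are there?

Tree built from: [23, 6, 42, 3, 13, 22, 19, 30, 45]
Tree (level-order array): [23, 6, 42, 3, 13, 30, 45, None, None, None, 22, None, None, None, None, 19]
Rule: These are nodes with exactly 1 non-null child.
Per-node child counts:
  node 23: 2 child(ren)
  node 6: 2 child(ren)
  node 3: 0 child(ren)
  node 13: 1 child(ren)
  node 22: 1 child(ren)
  node 19: 0 child(ren)
  node 42: 2 child(ren)
  node 30: 0 child(ren)
  node 45: 0 child(ren)
Matching nodes: [13, 22]
Count of nodes with exactly one child: 2


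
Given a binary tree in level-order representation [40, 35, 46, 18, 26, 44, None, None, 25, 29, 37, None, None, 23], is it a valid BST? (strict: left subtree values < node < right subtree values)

Level-order array: [40, 35, 46, 18, 26, 44, None, None, 25, 29, 37, None, None, 23]
Validate using subtree bounds (lo, hi): at each node, require lo < value < hi,
then recurse left with hi=value and right with lo=value.
Preorder trace (stopping at first violation):
  at node 40 with bounds (-inf, +inf): OK
  at node 35 with bounds (-inf, 40): OK
  at node 18 with bounds (-inf, 35): OK
  at node 25 with bounds (18, 35): OK
  at node 23 with bounds (18, 25): OK
  at node 26 with bounds (35, 40): VIOLATION
Node 26 violates its bound: not (35 < 26 < 40).
Result: Not a valid BST


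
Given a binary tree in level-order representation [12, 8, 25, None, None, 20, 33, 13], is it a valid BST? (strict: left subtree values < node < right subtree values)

Level-order array: [12, 8, 25, None, None, 20, 33, 13]
Validate using subtree bounds (lo, hi): at each node, require lo < value < hi,
then recurse left with hi=value and right with lo=value.
Preorder trace (stopping at first violation):
  at node 12 with bounds (-inf, +inf): OK
  at node 8 with bounds (-inf, 12): OK
  at node 25 with bounds (12, +inf): OK
  at node 20 with bounds (12, 25): OK
  at node 13 with bounds (12, 20): OK
  at node 33 with bounds (25, +inf): OK
No violation found at any node.
Result: Valid BST


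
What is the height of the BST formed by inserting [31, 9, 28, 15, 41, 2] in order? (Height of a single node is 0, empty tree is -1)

Insertion order: [31, 9, 28, 15, 41, 2]
Tree (level-order array): [31, 9, 41, 2, 28, None, None, None, None, 15]
Compute height bottom-up (empty subtree = -1):
  height(2) = 1 + max(-1, -1) = 0
  height(15) = 1 + max(-1, -1) = 0
  height(28) = 1 + max(0, -1) = 1
  height(9) = 1 + max(0, 1) = 2
  height(41) = 1 + max(-1, -1) = 0
  height(31) = 1 + max(2, 0) = 3
Height = 3


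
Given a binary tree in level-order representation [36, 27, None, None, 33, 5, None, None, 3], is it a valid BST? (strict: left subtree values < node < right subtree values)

Level-order array: [36, 27, None, None, 33, 5, None, None, 3]
Validate using subtree bounds (lo, hi): at each node, require lo < value < hi,
then recurse left with hi=value and right with lo=value.
Preorder trace (stopping at first violation):
  at node 36 with bounds (-inf, +inf): OK
  at node 27 with bounds (-inf, 36): OK
  at node 33 with bounds (27, 36): OK
  at node 5 with bounds (27, 33): VIOLATION
Node 5 violates its bound: not (27 < 5 < 33).
Result: Not a valid BST


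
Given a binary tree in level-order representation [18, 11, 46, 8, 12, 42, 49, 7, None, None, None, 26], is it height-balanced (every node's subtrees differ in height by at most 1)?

Tree (level-order array): [18, 11, 46, 8, 12, 42, 49, 7, None, None, None, 26]
Definition: a tree is height-balanced if, at every node, |h(left) - h(right)| <= 1 (empty subtree has height -1).
Bottom-up per-node check:
  node 7: h_left=-1, h_right=-1, diff=0 [OK], height=0
  node 8: h_left=0, h_right=-1, diff=1 [OK], height=1
  node 12: h_left=-1, h_right=-1, diff=0 [OK], height=0
  node 11: h_left=1, h_right=0, diff=1 [OK], height=2
  node 26: h_left=-1, h_right=-1, diff=0 [OK], height=0
  node 42: h_left=0, h_right=-1, diff=1 [OK], height=1
  node 49: h_left=-1, h_right=-1, diff=0 [OK], height=0
  node 46: h_left=1, h_right=0, diff=1 [OK], height=2
  node 18: h_left=2, h_right=2, diff=0 [OK], height=3
All nodes satisfy the balance condition.
Result: Balanced


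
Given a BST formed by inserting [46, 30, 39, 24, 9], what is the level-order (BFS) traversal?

Tree insertion order: [46, 30, 39, 24, 9]
Tree (level-order array): [46, 30, None, 24, 39, 9]
BFS from the root, enqueuing left then right child of each popped node:
  queue [46] -> pop 46, enqueue [30], visited so far: [46]
  queue [30] -> pop 30, enqueue [24, 39], visited so far: [46, 30]
  queue [24, 39] -> pop 24, enqueue [9], visited so far: [46, 30, 24]
  queue [39, 9] -> pop 39, enqueue [none], visited so far: [46, 30, 24, 39]
  queue [9] -> pop 9, enqueue [none], visited so far: [46, 30, 24, 39, 9]
Result: [46, 30, 24, 39, 9]


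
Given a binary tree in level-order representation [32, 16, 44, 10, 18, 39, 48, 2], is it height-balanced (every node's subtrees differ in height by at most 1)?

Tree (level-order array): [32, 16, 44, 10, 18, 39, 48, 2]
Definition: a tree is height-balanced if, at every node, |h(left) - h(right)| <= 1 (empty subtree has height -1).
Bottom-up per-node check:
  node 2: h_left=-1, h_right=-1, diff=0 [OK], height=0
  node 10: h_left=0, h_right=-1, diff=1 [OK], height=1
  node 18: h_left=-1, h_right=-1, diff=0 [OK], height=0
  node 16: h_left=1, h_right=0, diff=1 [OK], height=2
  node 39: h_left=-1, h_right=-1, diff=0 [OK], height=0
  node 48: h_left=-1, h_right=-1, diff=0 [OK], height=0
  node 44: h_left=0, h_right=0, diff=0 [OK], height=1
  node 32: h_left=2, h_right=1, diff=1 [OK], height=3
All nodes satisfy the balance condition.
Result: Balanced


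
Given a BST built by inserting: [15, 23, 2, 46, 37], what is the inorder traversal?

Tree insertion order: [15, 23, 2, 46, 37]
Tree (level-order array): [15, 2, 23, None, None, None, 46, 37]
Inorder traversal: [2, 15, 23, 37, 46]


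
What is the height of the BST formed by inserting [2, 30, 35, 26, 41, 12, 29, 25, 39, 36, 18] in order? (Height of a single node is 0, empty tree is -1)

Insertion order: [2, 30, 35, 26, 41, 12, 29, 25, 39, 36, 18]
Tree (level-order array): [2, None, 30, 26, 35, 12, 29, None, 41, None, 25, None, None, 39, None, 18, None, 36]
Compute height bottom-up (empty subtree = -1):
  height(18) = 1 + max(-1, -1) = 0
  height(25) = 1 + max(0, -1) = 1
  height(12) = 1 + max(-1, 1) = 2
  height(29) = 1 + max(-1, -1) = 0
  height(26) = 1 + max(2, 0) = 3
  height(36) = 1 + max(-1, -1) = 0
  height(39) = 1 + max(0, -1) = 1
  height(41) = 1 + max(1, -1) = 2
  height(35) = 1 + max(-1, 2) = 3
  height(30) = 1 + max(3, 3) = 4
  height(2) = 1 + max(-1, 4) = 5
Height = 5


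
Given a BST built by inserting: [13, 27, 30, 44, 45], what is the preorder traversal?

Tree insertion order: [13, 27, 30, 44, 45]
Tree (level-order array): [13, None, 27, None, 30, None, 44, None, 45]
Preorder traversal: [13, 27, 30, 44, 45]


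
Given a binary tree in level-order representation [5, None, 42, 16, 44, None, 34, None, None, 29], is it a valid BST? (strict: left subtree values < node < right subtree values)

Level-order array: [5, None, 42, 16, 44, None, 34, None, None, 29]
Validate using subtree bounds (lo, hi): at each node, require lo < value < hi,
then recurse left with hi=value and right with lo=value.
Preorder trace (stopping at first violation):
  at node 5 with bounds (-inf, +inf): OK
  at node 42 with bounds (5, +inf): OK
  at node 16 with bounds (5, 42): OK
  at node 34 with bounds (16, 42): OK
  at node 29 with bounds (16, 34): OK
  at node 44 with bounds (42, +inf): OK
No violation found at any node.
Result: Valid BST


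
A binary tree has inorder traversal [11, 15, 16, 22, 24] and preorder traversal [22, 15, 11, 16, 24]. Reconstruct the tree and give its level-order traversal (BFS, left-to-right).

Inorder:  [11, 15, 16, 22, 24]
Preorder: [22, 15, 11, 16, 24]
Algorithm: preorder visits root first, so consume preorder in order;
for each root, split the current inorder slice at that value into
left-subtree inorder and right-subtree inorder, then recurse.
Recursive splits:
  root=22; inorder splits into left=[11, 15, 16], right=[24]
  root=15; inorder splits into left=[11], right=[16]
  root=11; inorder splits into left=[], right=[]
  root=16; inorder splits into left=[], right=[]
  root=24; inorder splits into left=[], right=[]
Reconstructed level-order: [22, 15, 24, 11, 16]


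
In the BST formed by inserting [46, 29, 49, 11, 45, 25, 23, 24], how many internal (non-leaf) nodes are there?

Tree built from: [46, 29, 49, 11, 45, 25, 23, 24]
Tree (level-order array): [46, 29, 49, 11, 45, None, None, None, 25, None, None, 23, None, None, 24]
Rule: An internal node has at least one child.
Per-node child counts:
  node 46: 2 child(ren)
  node 29: 2 child(ren)
  node 11: 1 child(ren)
  node 25: 1 child(ren)
  node 23: 1 child(ren)
  node 24: 0 child(ren)
  node 45: 0 child(ren)
  node 49: 0 child(ren)
Matching nodes: [46, 29, 11, 25, 23]
Count of internal (non-leaf) nodes: 5


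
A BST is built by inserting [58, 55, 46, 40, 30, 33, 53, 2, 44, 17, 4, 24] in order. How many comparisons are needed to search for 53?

Search path for 53: 58 -> 55 -> 46 -> 53
Found: True
Comparisons: 4


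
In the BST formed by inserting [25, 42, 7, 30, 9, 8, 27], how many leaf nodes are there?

Tree built from: [25, 42, 7, 30, 9, 8, 27]
Tree (level-order array): [25, 7, 42, None, 9, 30, None, 8, None, 27]
Rule: A leaf has 0 children.
Per-node child counts:
  node 25: 2 child(ren)
  node 7: 1 child(ren)
  node 9: 1 child(ren)
  node 8: 0 child(ren)
  node 42: 1 child(ren)
  node 30: 1 child(ren)
  node 27: 0 child(ren)
Matching nodes: [8, 27]
Count of leaf nodes: 2


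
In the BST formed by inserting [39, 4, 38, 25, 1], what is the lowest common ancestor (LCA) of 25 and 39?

Tree insertion order: [39, 4, 38, 25, 1]
Tree (level-order array): [39, 4, None, 1, 38, None, None, 25]
In a BST, the LCA of p=25, q=39 is the first node v on the
root-to-leaf path with p <= v <= q (go left if both < v, right if both > v).
Walk from root:
  at 39: 25 <= 39 <= 39, this is the LCA
LCA = 39


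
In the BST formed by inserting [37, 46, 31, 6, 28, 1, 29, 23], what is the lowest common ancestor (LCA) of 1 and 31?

Tree insertion order: [37, 46, 31, 6, 28, 1, 29, 23]
Tree (level-order array): [37, 31, 46, 6, None, None, None, 1, 28, None, None, 23, 29]
In a BST, the LCA of p=1, q=31 is the first node v on the
root-to-leaf path with p <= v <= q (go left if both < v, right if both > v).
Walk from root:
  at 37: both 1 and 31 < 37, go left
  at 31: 1 <= 31 <= 31, this is the LCA
LCA = 31


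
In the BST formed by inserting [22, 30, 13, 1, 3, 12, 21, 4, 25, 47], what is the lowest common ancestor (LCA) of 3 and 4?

Tree insertion order: [22, 30, 13, 1, 3, 12, 21, 4, 25, 47]
Tree (level-order array): [22, 13, 30, 1, 21, 25, 47, None, 3, None, None, None, None, None, None, None, 12, 4]
In a BST, the LCA of p=3, q=4 is the first node v on the
root-to-leaf path with p <= v <= q (go left if both < v, right if both > v).
Walk from root:
  at 22: both 3 and 4 < 22, go left
  at 13: both 3 and 4 < 13, go left
  at 1: both 3 and 4 > 1, go right
  at 3: 3 <= 3 <= 4, this is the LCA
LCA = 3


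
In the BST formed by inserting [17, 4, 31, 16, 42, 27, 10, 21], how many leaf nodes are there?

Tree built from: [17, 4, 31, 16, 42, 27, 10, 21]
Tree (level-order array): [17, 4, 31, None, 16, 27, 42, 10, None, 21]
Rule: A leaf has 0 children.
Per-node child counts:
  node 17: 2 child(ren)
  node 4: 1 child(ren)
  node 16: 1 child(ren)
  node 10: 0 child(ren)
  node 31: 2 child(ren)
  node 27: 1 child(ren)
  node 21: 0 child(ren)
  node 42: 0 child(ren)
Matching nodes: [10, 21, 42]
Count of leaf nodes: 3


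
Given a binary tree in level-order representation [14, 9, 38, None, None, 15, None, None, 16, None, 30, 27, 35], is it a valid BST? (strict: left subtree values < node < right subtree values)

Level-order array: [14, 9, 38, None, None, 15, None, None, 16, None, 30, 27, 35]
Validate using subtree bounds (lo, hi): at each node, require lo < value < hi,
then recurse left with hi=value and right with lo=value.
Preorder trace (stopping at first violation):
  at node 14 with bounds (-inf, +inf): OK
  at node 9 with bounds (-inf, 14): OK
  at node 38 with bounds (14, +inf): OK
  at node 15 with bounds (14, 38): OK
  at node 16 with bounds (15, 38): OK
  at node 30 with bounds (16, 38): OK
  at node 27 with bounds (16, 30): OK
  at node 35 with bounds (30, 38): OK
No violation found at any node.
Result: Valid BST
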